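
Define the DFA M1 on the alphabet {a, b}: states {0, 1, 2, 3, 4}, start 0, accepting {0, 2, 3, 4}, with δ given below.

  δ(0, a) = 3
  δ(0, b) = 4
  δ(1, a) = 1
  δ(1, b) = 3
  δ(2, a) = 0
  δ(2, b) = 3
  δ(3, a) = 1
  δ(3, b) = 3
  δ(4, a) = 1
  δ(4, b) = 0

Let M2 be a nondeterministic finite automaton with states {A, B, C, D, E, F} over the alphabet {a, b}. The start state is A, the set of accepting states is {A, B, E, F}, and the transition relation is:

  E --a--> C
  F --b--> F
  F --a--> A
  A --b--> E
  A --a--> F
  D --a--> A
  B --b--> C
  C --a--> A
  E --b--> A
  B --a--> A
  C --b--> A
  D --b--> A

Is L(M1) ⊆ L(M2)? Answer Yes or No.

Yes

Exploring the product automaton M1 × M2 from the start pair (0, A), following both machines on each input symbol, reaches 8 state pairs: (0, A), (3, F), (4, E), (1, A), (1, C), (1, F), (3, E), (3, A).
M1 accepts in {0, 2, 3, 4} and M2 accepts in {A, B, E, F}. The reachable pairs whose M1-component is accepting are (0, A), (3, F), (4, E), (3, E), (3, A); in each of them the M2-component is accepting too, so the product for L(M1) \ L(M2) (M1-component accepting, M2-component rejecting) has no reachable accepting pair and the difference is empty.
Hence every string in L(M1) is also in L(M2).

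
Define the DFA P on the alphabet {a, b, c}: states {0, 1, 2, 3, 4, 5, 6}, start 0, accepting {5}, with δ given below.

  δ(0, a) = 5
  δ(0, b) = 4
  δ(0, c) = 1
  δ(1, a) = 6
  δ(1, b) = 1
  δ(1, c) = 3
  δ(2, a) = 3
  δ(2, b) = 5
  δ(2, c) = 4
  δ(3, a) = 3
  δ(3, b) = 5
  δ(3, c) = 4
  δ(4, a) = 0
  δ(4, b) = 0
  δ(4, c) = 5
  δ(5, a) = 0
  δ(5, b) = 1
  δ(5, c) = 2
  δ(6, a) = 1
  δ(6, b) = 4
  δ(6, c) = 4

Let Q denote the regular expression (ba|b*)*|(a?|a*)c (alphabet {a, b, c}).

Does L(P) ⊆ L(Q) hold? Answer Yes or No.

The string a is in L(P) but not in L(Q).
So L(P) ⊄ L(Q).

No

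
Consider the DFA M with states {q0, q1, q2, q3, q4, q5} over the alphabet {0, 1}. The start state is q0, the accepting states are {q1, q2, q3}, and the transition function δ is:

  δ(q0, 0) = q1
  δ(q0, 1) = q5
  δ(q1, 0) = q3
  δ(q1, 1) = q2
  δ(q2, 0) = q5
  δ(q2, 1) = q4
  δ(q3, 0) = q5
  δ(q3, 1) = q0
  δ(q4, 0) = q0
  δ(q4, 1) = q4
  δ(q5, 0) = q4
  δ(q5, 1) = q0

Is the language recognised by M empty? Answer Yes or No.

No

The string 0 is accepted: the run q0 → q1 ends in the accepting state q1.
Since at least one string is accepted, L(M) is not empty.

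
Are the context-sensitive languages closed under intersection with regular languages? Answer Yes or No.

Every regular language is context-sensitive, and context-sensitive languages are closed under intersection (an LBA runs the DFA check and then the LBA for L on the same linear tape).
So the context-sensitive languages are closed under intersection with a regular language.

Yes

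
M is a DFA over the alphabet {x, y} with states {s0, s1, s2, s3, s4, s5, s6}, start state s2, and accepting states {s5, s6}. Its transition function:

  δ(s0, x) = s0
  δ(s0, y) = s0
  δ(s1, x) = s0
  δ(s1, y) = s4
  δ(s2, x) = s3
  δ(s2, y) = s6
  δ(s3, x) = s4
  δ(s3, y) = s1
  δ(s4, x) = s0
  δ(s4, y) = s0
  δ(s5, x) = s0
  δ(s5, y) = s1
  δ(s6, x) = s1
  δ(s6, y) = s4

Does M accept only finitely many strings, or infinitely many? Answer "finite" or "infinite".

The useful states (reachable from s2 and able to reach an accepting state) are {s2, s6}.
Restricted to these states the transition graph has no cycle, so every accepting path has bounded length and L is finite.

finite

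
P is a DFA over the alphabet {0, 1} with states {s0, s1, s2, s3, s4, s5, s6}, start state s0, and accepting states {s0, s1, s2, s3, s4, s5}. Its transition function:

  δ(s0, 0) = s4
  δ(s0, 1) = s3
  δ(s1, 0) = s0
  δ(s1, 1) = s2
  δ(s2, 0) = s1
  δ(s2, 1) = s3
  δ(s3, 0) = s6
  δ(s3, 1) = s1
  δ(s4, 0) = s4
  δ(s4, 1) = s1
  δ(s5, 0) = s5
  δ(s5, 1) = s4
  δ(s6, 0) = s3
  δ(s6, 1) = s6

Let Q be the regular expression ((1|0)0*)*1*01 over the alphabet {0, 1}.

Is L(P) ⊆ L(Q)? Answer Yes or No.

The empty string ε is in L(P) but not in L(Q).
So L(P) ⊄ L(Q).

No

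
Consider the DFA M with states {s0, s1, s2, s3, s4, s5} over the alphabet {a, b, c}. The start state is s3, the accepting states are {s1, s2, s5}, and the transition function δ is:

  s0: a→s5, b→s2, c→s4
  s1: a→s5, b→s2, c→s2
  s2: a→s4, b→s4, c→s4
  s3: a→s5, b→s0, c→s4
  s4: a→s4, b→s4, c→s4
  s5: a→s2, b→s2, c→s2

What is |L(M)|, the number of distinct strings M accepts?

The useful subgraph on states {s0, s2, s3, s5} is acyclic, so L(M) is finite; the longest accepting path visits 4 useful states, giving maximum string length 3.
Counting accepting paths from s3 by length: 1 of length 1, 5 of length 2, 3 of length 3. Total 9.

9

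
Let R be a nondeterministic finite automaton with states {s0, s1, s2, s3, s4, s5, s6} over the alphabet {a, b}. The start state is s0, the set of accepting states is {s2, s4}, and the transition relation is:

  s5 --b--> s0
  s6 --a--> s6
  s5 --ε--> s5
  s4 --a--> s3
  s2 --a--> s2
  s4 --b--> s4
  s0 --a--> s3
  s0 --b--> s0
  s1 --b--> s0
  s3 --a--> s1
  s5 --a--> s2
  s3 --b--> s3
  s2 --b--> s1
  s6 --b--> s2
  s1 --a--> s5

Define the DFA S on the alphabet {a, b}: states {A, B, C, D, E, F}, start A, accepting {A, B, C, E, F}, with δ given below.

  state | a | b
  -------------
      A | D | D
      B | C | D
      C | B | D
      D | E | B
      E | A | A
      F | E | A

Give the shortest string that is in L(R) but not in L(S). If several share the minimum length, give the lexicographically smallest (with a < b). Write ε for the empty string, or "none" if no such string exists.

The string aaaa is accepted by R but not by S.
No shorter string lies in the difference, and aaaa is the lexicographically first length-4 string in L(R) \ L(S).

aaaa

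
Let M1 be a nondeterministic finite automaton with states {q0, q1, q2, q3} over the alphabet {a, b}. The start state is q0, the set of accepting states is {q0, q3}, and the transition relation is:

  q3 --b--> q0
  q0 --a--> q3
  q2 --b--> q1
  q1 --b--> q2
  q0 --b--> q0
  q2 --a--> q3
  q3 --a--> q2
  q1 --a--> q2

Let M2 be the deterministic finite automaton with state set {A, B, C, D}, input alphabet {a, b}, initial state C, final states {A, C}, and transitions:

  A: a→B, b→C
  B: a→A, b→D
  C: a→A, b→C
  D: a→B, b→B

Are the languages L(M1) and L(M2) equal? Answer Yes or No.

Exploring the product automaton M1 × M2 from the start pair (q0, C), following both machines on each input symbol, reaches 4 state pairs: (q0, C), (q3, A), (q2, B), (q1, D).
M1 accepts in {q0, q3} and M2 accepts in {A, C}. In every reachable pair the two components are either both accepting — (q0, C), (q3, A) — or both non-accepting, so no string is accepted by exactly one of the machines: L(M1) \ L(M2) and L(M2) \ L(M1) are both empty.
Hence every string is accepted by M1 iff it is accepted by M2, and the two languages coincide.

Yes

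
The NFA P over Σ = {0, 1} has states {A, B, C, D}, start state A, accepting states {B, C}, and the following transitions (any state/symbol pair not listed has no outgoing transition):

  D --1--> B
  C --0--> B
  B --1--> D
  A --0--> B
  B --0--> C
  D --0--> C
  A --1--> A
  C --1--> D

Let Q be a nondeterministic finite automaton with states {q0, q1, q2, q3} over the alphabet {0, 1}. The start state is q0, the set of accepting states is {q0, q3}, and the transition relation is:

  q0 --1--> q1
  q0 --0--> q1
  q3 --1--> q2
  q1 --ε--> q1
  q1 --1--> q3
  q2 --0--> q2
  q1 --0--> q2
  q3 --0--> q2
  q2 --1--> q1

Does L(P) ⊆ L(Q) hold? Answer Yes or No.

No

The string 0 is in L(P) but not in L(Q).
So L(P) ⊄ L(Q).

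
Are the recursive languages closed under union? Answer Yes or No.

Yes

Run a decider for L₁ and then a decider for L₂ on the input and accept if either accepts; both sub-runs halt, so this is again a decider.
So the recursive languages are closed under union.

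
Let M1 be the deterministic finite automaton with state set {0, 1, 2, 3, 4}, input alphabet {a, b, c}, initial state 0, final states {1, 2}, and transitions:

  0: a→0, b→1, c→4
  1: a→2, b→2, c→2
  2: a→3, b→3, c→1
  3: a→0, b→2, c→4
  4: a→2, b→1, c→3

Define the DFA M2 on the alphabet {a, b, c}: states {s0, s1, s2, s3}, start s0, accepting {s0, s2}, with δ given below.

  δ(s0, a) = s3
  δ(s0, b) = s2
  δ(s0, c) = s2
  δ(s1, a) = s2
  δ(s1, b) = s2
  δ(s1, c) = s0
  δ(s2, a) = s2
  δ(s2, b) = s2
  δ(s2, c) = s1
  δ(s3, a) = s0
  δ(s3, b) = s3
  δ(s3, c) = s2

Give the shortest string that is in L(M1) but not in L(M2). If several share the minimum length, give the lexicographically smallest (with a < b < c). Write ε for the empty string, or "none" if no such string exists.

The string ab is accepted by M1 but not by M2.
No shorter string lies in the difference, and ab is the lexicographically first length-2 string in L(M1) \ L(M2).

ab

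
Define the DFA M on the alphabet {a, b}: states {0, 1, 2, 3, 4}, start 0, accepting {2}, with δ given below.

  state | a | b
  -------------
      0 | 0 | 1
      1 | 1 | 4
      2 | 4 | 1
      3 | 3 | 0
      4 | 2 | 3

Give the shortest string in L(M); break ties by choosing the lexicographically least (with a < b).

bba

A breadth-first search from 0 reaches an accepting state first via the path 0 → 1 → 4 → 2 on input bba.
No string of length < 3 is accepted (BFS exhausts all shorter strings without reaching an accepting state), and bba is the lexicographically least accepting string of length 3.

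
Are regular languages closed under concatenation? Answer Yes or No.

If R₁ and R₂ are regular expressions for the two languages then R₁R₂ denotes L₁L₂; on automata, add ε-moves from every accepting state of an NFA for L₁ to the start state of an NFA for L₂ and keep only the second machine's accepting states.
So the regular languages are closed under concatenation.

Yes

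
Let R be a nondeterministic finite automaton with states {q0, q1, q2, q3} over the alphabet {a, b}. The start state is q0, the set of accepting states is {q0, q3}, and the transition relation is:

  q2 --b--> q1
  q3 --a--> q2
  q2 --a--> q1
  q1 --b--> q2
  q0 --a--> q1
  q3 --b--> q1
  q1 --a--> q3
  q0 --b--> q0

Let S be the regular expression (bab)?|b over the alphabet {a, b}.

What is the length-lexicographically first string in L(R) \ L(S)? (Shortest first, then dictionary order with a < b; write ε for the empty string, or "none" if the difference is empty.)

aa

The string aa is accepted by R but not by S.
No shorter string lies in the difference, and aa is the lexicographically first length-2 string in L(R) \ L(S).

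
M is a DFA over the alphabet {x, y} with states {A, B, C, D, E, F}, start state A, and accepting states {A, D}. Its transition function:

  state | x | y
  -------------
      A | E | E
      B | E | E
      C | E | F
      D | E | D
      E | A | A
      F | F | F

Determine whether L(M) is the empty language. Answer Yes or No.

The empty string ε is accepted: the run A ends in the accepting state A.
Since at least one string is accepted, L(M) is not empty.

No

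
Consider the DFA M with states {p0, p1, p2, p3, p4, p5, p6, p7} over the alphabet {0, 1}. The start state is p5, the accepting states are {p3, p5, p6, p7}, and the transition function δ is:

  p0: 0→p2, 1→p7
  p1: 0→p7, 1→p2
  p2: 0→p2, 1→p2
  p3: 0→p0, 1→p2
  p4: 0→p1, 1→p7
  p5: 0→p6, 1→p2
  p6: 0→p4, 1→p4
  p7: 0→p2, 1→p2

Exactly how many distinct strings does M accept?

6

The useful subgraph on states {p1, p4, p5, p6, p7} is acyclic, so L(M) is finite; the longest accepting path visits 5 useful states, giving maximum string length 4.
Counting accepting paths from p5 by length: 1 of length 0, 1 of length 1, 2 of length 3, 2 of length 4. Total 6.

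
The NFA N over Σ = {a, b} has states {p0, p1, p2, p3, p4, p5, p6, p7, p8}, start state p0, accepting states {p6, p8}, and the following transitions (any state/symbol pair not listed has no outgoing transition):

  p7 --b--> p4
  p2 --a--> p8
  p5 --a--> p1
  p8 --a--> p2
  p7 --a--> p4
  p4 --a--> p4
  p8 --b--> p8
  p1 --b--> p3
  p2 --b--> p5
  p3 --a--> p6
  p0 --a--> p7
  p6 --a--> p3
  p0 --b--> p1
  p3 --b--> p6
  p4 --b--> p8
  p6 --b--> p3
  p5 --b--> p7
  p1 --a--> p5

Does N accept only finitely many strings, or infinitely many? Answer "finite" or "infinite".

State p3 is reachable from the start and can reach an accepting state, and it lies on the cycle p3 → p6 → p3.
Traversing that cycle any number of times yields accepted strings of unbounded length, so the language is infinite.

infinite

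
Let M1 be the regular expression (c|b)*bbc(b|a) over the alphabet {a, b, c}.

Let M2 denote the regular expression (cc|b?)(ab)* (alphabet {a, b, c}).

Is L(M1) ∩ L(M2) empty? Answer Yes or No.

Yes

Converting the expression M1 to a DFA (subset construction, then merging equivalent states) gives the minimal DFA with states {r0, r1, r2, r3, r4, r5, r6}, start state r0, accepting states {r5, r6} and transitions r0: a→r1, b→r2, c→r0; r1: a→r1, b→r1, c→r1; r2: a→r1, b→r3, c→r0; r3: a→r1, b→r3, c→r4; r4: a→r5, b→r6, c→r0; r5: a→r1, b→r1, c→r1; r6: a→r1, b→r3, c→r0.
Converting the expression M2 to a DFA (subset construction, then merging equivalent states) gives the minimal DFA with states {t0, t1, t2, t3, t4}, start state t0, accepting states {t0, t2} and transitions t0: a→t1, b→t2, c→t3; t1: a→t4, b→t2, c→t4; t2: a→t1, b→t4, c→t4; t3: a→t4, b→t4, c→t2; t4: a→t4, b→t4, c→t4.
Exploring the product automaton M1 × M2 from the start pair (r0, t0), following both machines on each input symbol, reaches 13 state pairs: (r0, t0), (r1, t1), (r2, t2), (r0, t3), (r1, t4), (r1, t2), (r3, t4), (r0, t4), (r2, t4), (r0, t2), (r4, t4), (r5, t4), (r6, t4).
M1 accepts in {r5, r6} and M2 accepts in {t0, t2}; no reachable pair has both components accepting, so no string drives both machines to acceptance simultaneously and L(M1) ∩ L(M2) = ∅.
So no string is accepted by both, and the intersection is empty.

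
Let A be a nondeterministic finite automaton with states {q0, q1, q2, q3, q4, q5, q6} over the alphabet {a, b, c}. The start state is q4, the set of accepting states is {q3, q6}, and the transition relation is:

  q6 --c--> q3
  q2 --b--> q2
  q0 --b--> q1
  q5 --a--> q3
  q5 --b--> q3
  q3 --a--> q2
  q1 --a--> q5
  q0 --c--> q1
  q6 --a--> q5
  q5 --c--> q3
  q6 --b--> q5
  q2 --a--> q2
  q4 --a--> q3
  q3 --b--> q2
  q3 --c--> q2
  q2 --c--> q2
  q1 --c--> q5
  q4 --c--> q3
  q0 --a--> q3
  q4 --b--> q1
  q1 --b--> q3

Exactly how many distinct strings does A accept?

The useful subgraph on states {q1, q3, q4, q5} is acyclic, so L(A) is finite; the longest accepting path visits 4 useful states, giving maximum string length 3.
Counting accepting paths from q4 by length: 2 of length 1, 1 of length 2, 6 of length 3. Total 9.

9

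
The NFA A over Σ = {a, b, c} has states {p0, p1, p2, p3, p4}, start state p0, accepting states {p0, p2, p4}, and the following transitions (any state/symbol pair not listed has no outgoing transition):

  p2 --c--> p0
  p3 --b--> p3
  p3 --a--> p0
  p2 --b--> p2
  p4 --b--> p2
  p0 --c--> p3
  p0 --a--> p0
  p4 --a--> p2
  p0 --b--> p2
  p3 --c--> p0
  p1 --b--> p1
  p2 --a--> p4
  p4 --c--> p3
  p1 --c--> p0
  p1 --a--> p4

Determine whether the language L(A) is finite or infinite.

State p0 is reachable from the start and can reach an accepting state, and it lies on the cycle p0 → p0.
Traversing that cycle any number of times yields accepted strings of unbounded length, so the language is infinite.

infinite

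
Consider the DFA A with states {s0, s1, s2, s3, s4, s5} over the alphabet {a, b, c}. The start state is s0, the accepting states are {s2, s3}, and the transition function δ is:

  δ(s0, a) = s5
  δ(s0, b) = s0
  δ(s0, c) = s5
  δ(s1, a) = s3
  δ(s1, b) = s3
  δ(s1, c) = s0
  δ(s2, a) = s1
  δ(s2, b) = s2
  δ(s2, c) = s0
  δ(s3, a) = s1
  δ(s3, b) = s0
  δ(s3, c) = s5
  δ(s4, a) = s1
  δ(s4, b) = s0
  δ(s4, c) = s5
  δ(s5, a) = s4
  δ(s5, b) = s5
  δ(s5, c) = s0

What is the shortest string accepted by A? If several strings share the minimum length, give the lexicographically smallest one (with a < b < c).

aaaa

A breadth-first search from s0 reaches an accepting state first via the path s0 → s5 → s4 → s1 → s3 on input aaaa.
No string of length < 4 is accepted (BFS exhausts all shorter strings without reaching an accepting state), and aaaa is the lexicographically least accepting string of length 4.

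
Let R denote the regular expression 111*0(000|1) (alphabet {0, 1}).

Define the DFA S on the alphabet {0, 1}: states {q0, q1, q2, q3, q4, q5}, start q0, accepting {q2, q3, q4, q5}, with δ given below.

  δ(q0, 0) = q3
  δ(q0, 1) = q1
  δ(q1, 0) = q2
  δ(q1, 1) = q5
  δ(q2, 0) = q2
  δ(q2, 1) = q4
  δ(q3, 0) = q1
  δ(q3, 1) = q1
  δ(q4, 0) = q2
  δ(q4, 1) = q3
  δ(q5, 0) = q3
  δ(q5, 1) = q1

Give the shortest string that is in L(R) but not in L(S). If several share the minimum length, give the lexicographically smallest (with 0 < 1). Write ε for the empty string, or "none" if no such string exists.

The string 1101 is accepted by R but not by S.
No shorter string lies in the difference, and 1101 is the lexicographically first length-4 string in L(R) \ L(S).

1101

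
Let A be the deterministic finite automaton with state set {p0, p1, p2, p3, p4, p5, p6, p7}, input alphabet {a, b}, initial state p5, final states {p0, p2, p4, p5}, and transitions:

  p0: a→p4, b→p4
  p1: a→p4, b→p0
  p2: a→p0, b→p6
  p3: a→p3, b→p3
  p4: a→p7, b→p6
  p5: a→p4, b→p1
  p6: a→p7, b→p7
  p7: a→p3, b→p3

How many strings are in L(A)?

6

The useful subgraph on states {p0, p1, p4, p5} is acyclic, so L(A) is finite; the longest accepting path visits 4 useful states, giving maximum string length 3.
Counting accepting paths from p5 by length: 1 of length 0, 1 of length 1, 2 of length 2, 2 of length 3. Total 6.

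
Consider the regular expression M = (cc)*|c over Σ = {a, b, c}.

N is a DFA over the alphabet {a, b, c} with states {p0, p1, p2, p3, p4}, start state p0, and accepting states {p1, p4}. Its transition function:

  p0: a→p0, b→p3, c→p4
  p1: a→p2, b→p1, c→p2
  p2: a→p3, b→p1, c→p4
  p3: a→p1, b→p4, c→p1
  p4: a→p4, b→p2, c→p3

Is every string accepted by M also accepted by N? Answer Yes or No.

No

The empty string ε is in L(M) but not in L(N).
So L(M) ⊄ L(N).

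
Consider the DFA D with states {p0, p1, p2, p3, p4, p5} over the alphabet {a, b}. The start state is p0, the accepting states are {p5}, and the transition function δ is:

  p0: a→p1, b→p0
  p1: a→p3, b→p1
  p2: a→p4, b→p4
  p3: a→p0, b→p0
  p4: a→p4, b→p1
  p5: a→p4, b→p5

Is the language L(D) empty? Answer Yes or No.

Yes

The states reachable from the start state are {p0, p1, p3}.
None of the accepting states {p5} is reachable, so no string is accepted and L(D) = ∅.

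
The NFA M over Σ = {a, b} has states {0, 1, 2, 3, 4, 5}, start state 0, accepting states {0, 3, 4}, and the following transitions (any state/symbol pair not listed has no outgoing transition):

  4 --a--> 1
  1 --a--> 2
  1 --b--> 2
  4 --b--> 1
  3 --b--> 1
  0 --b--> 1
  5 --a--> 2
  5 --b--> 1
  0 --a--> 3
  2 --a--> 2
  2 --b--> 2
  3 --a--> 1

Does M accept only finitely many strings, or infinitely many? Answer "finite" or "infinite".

finite

The useful states (reachable from 0 and able to reach an accepting state) are {0, 3}.
Restricted to these states the transition graph has no cycle, so every accepting path has bounded length and L is finite.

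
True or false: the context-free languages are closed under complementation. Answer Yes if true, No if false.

No

CFLs are closed under union, so if they were also closed under complement they would be closed under intersection by De Morgan (L₁ ∩ L₂ is the complement of the union of the complements). But {aⁿbⁿcᵐ} ∩ {aᵐbⁿcⁿ} = {aⁿbⁿcⁿ} is not context-free although both operands are.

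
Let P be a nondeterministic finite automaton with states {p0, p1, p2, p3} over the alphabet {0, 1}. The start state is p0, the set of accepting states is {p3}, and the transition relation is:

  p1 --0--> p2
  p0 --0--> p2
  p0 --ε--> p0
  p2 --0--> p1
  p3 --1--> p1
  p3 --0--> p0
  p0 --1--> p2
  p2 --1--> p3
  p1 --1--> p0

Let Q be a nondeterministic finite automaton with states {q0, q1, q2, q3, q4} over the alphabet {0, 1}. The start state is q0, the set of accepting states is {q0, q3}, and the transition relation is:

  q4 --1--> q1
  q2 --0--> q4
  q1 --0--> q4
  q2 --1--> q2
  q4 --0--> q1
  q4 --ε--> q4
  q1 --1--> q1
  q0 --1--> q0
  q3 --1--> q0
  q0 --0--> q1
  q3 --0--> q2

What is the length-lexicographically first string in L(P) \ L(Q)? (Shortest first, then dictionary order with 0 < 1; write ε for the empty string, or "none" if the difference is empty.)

01

The string 01 is accepted by P but not by Q.
No shorter string lies in the difference, and 01 is the lexicographically first length-2 string in L(P) \ L(Q).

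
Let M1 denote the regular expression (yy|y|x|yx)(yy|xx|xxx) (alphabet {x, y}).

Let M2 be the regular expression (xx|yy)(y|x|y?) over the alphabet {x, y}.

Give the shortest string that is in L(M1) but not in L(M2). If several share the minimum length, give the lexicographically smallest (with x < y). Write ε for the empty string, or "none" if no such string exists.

xyy

The string xyy is accepted by M1 but not by M2.
No shorter string lies in the difference, and xyy is the lexicographically first length-3 string in L(M1) \ L(M2).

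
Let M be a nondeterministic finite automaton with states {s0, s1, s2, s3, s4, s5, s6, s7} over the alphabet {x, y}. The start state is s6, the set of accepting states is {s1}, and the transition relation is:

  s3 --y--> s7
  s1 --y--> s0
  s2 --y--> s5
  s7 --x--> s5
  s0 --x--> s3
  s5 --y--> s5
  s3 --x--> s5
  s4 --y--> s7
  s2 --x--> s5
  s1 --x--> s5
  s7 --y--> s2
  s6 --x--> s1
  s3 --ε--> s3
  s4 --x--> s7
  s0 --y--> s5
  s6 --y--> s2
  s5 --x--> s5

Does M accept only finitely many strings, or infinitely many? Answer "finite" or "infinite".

finite

The useful states (reachable from s6 and able to reach an accepting state) are {s1, s6}.
Restricted to these states the transition graph has no cycle, so every accepting path has bounded length and L is finite.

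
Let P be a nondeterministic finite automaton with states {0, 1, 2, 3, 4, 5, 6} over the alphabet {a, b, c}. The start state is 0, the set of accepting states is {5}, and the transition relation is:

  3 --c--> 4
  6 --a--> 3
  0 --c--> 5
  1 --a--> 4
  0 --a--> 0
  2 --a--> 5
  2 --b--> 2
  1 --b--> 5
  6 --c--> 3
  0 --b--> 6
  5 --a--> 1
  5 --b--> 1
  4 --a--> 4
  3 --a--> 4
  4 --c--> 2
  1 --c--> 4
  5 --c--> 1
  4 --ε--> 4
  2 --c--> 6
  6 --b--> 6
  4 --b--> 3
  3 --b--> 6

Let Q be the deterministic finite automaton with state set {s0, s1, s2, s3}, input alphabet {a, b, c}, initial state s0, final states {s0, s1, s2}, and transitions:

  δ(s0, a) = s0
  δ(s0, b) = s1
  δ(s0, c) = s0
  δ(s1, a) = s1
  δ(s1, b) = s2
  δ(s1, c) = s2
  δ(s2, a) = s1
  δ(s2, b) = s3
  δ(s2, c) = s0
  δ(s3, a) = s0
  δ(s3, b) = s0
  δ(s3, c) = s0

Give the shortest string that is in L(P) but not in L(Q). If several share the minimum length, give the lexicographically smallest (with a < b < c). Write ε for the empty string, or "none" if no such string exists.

The string cabbb is accepted by P but not by Q.
No shorter string lies in the difference, and cabbb is the lexicographically first length-5 string in L(P) \ L(Q).

cabbb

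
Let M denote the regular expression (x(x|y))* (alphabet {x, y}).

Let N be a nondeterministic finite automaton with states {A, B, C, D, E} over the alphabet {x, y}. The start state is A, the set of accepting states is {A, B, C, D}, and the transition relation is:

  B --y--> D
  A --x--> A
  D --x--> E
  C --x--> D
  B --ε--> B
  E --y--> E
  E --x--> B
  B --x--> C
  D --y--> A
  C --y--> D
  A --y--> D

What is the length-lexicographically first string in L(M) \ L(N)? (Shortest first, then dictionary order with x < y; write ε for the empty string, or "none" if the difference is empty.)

The string xyxy is accepted by M but not by N.
No shorter string lies in the difference, and xyxy is the lexicographically first length-4 string in L(M) \ L(N).

xyxy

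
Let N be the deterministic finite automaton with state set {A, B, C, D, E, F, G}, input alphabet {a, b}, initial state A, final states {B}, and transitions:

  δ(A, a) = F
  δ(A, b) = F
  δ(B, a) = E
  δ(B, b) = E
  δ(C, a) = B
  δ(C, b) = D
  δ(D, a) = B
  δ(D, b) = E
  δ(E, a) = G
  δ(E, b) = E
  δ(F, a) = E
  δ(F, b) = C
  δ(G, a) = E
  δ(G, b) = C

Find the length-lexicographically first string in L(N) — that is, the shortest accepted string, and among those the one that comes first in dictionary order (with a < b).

A breadth-first search from A reaches an accepting state first via the path A → F → C → B on input aba.
No string of length < 3 is accepted (BFS exhausts all shorter strings without reaching an accepting state), and aba is the lexicographically least accepting string of length 3.

aba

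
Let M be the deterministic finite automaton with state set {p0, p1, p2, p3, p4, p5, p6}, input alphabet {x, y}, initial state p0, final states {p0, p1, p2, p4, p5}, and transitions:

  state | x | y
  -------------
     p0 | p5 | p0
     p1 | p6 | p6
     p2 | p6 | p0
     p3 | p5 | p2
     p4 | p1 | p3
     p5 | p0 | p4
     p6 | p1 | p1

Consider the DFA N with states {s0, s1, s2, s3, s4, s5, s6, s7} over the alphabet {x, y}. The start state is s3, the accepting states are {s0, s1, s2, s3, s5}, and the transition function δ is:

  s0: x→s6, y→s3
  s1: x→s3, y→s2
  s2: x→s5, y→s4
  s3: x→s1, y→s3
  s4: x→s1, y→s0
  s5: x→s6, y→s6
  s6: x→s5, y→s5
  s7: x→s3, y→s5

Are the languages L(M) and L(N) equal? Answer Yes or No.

Yes

Exploring the product automaton M × N from the start pair (p0, s3), following both machines on each input symbol, reaches 7 state pairs: (p0, s3), (p5, s1), (p4, s2), (p1, s5), (p3, s4), (p6, s6), (p2, s0).
M accepts in {p0, p1, p2, p4, p5} and N accepts in {s0, s1, s2, s3, s5}. In every reachable pair the two components are either both accepting — (p0, s3), (p5, s1), (p4, s2), (p1, s5), (p2, s0) — or both non-accepting, so no string is accepted by exactly one of the machines: L(M) \ L(N) and L(N) \ L(M) are both empty.
Hence every string is accepted by M iff it is accepted by N, and the two languages coincide.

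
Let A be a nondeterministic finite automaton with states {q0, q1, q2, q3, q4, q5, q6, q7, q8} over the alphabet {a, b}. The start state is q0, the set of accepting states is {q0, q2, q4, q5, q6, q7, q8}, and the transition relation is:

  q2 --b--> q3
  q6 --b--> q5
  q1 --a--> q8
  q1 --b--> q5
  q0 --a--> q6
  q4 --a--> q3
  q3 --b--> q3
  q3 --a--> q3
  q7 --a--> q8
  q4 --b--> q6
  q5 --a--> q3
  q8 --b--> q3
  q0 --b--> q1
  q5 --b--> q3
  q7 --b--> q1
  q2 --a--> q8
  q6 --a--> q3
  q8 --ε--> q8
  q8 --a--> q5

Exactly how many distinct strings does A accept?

6

The useful subgraph on states {q0, q1, q5, q6, q8} is acyclic, so L(A) is finite; the longest accepting path visits 4 useful states, giving maximum string length 3.
Counting accepting paths from q0 by length: 1 of length 0, 1 of length 1, 3 of length 2, 1 of length 3. Total 6.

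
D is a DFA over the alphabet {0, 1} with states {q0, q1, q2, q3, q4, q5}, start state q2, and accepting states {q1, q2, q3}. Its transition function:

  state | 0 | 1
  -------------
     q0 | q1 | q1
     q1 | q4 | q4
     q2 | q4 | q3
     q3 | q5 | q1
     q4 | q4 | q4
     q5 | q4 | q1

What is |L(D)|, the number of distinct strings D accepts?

The useful subgraph on states {q1, q2, q3, q5} is acyclic, so L(D) is finite; the longest accepting path visits 4 useful states, giving maximum string length 3.
Counting accepting paths from q2 by length: 1 of length 0, 1 of length 1, 1 of length 2, 1 of length 3. Total 4.

4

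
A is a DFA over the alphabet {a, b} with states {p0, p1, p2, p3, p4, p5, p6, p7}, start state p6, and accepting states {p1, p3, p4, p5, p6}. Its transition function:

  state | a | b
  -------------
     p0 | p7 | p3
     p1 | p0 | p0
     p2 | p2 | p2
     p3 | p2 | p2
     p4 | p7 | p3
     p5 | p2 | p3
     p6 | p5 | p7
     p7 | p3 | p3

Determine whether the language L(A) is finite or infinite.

finite

The useful states (reachable from p6 and able to reach an accepting state) are {p3, p5, p6, p7}.
Restricted to these states the transition graph has no cycle, so every accepting path has bounded length and L is finite.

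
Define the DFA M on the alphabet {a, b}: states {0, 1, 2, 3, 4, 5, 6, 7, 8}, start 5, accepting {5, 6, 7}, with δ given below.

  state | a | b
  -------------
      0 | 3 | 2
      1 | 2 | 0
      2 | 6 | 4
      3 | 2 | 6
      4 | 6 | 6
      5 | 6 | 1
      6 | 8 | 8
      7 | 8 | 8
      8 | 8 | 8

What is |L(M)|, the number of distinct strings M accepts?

The useful subgraph on states {0, 1, 2, 3, 4, 5, 6} is acyclic, so L(M) is finite; the longest accepting path visits 7 useful states, giving maximum string length 6.
Counting accepting paths from 5 by length: 1 of length 0, 1 of length 1, 1 of length 3, 4 of length 4, 3 of length 5, 2 of length 6. Total 12.

12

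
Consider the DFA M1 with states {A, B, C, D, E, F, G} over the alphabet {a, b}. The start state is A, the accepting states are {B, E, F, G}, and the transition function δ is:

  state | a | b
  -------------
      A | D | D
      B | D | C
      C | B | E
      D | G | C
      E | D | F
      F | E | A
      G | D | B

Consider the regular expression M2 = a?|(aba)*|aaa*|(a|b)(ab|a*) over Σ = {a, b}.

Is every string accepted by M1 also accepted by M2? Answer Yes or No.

The string abb is in L(M1) but not in L(M2).
So L(M1) ⊄ L(M2).

No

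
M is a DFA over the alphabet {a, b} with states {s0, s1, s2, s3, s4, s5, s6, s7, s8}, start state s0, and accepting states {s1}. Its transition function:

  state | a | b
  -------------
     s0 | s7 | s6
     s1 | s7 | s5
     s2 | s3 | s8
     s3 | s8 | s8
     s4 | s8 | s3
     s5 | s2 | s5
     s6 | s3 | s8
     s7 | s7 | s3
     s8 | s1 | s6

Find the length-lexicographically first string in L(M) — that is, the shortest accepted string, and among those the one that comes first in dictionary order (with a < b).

bba

A breadth-first search from s0 reaches an accepting state first via the path s0 → s6 → s8 → s1 on input bba.
No string of length < 3 is accepted (BFS exhausts all shorter strings without reaching an accepting state), and bba is the lexicographically least accepting string of length 3.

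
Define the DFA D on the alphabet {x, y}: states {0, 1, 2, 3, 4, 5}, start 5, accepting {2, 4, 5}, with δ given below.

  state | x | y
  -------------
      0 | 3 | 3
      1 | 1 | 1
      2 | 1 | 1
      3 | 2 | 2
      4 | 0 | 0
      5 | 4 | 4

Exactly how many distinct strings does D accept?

The useful subgraph on states {0, 2, 3, 4, 5} is acyclic, so L(D) is finite; the longest accepting path visits 5 useful states, giving maximum string length 4.
Counting accepting paths from 5 by length: 1 of length 0, 2 of length 1, 16 of length 4. Total 19.

19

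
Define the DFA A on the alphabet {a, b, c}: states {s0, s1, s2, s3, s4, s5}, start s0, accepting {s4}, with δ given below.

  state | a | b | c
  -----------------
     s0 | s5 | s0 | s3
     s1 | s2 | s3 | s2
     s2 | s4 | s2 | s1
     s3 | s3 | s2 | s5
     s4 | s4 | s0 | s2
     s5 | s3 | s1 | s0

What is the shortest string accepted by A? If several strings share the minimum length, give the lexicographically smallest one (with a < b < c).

cba

A breadth-first search from s0 reaches an accepting state first via the path s0 → s3 → s2 → s4 on input cba.
No string of length < 3 is accepted (BFS exhausts all shorter strings without reaching an accepting state), and cba is the lexicographically least accepting string of length 3.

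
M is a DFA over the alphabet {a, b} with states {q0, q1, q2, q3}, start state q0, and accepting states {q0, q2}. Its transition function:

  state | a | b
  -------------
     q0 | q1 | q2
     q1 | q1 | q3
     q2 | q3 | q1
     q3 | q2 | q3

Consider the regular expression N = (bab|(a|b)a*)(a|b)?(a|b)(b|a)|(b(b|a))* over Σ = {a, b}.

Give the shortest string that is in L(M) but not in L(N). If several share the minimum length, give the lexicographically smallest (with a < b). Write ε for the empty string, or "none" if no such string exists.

The string b is accepted by M but not by N.
No shorter string lies in the difference, and b is the lexicographically first length-1 string in L(M) \ L(N).

b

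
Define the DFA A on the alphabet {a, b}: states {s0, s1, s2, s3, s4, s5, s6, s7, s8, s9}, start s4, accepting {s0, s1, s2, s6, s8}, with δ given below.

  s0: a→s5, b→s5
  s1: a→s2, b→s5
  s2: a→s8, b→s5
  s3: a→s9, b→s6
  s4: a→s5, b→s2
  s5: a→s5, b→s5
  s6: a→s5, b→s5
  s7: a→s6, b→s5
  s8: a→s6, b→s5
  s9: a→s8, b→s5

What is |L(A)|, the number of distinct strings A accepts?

The useful subgraph on states {s2, s4, s6, s8} is acyclic, so L(A) is finite; the longest accepting path visits 4 useful states, giving maximum string length 3.
Counting accepting paths from s4 by length: 1 of length 1, 1 of length 2, 1 of length 3. Total 3.

3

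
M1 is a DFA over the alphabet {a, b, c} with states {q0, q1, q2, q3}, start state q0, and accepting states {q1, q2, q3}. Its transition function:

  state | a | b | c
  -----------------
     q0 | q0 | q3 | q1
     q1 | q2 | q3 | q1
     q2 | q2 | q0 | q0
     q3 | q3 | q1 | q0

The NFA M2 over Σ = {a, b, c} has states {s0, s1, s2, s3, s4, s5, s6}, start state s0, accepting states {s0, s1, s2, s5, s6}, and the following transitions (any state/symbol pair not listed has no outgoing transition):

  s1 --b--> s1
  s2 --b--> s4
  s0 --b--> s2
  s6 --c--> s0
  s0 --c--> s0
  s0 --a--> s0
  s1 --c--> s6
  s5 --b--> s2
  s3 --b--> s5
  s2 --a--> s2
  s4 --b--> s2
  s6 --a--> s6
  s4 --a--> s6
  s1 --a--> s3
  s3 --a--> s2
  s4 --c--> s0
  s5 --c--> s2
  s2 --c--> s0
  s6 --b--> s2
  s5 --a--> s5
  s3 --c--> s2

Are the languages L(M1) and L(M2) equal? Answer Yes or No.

The string bb is accepted by M1 but rejected by M2.
So L(M1) ≠ L(M2).

No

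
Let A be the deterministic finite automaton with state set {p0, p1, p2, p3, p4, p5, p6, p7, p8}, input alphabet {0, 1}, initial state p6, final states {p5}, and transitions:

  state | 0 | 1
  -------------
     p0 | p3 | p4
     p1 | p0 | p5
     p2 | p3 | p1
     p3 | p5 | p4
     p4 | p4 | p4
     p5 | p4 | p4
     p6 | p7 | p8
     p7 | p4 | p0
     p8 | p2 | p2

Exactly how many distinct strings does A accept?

The useful subgraph on states {p0, p1, p2, p3, p5, p6, p7, p8} is acyclic, so L(A) is finite; the longest accepting path visits 7 useful states, giving maximum string length 6.
Counting accepting paths from p6 by length: 5 of length 4, 2 of length 6. Total 7.

7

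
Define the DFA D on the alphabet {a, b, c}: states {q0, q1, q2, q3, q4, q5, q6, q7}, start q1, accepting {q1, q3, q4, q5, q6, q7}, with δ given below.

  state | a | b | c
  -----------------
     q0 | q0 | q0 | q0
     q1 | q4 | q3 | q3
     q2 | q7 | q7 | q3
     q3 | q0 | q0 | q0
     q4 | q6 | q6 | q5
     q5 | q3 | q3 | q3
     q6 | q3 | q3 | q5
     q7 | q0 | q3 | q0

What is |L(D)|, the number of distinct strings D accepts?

The useful subgraph on states {q1, q3, q4, q5, q6} is acyclic, so L(D) is finite; the longest accepting path visits 5 useful states, giving maximum string length 4.
Counting accepting paths from q1 by length: 1 of length 0, 3 of length 1, 3 of length 2, 9 of length 3, 6 of length 4. Total 22.

22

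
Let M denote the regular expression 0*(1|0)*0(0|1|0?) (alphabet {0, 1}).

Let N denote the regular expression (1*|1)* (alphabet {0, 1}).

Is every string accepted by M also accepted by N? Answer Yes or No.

The string 0 is in L(M) but not in L(N).
So L(M) ⊄ L(N).

No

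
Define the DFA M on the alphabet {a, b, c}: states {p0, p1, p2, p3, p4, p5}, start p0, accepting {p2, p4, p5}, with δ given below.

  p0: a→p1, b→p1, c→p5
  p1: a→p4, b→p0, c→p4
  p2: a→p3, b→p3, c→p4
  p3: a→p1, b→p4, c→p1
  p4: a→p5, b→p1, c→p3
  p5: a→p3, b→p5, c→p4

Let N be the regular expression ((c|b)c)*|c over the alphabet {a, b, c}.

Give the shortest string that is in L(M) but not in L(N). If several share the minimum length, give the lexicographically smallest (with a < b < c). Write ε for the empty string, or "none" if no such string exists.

The string aa is accepted by M but not by N.
No shorter string lies in the difference, and aa is the lexicographically first length-2 string in L(M) \ L(N).

aa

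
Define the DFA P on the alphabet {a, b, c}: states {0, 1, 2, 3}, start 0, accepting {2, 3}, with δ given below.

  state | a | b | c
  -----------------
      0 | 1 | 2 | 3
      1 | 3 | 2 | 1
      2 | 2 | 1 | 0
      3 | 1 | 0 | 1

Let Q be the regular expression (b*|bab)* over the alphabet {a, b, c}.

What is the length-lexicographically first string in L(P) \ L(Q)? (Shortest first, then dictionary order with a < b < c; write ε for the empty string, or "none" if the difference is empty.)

c

The string c is accepted by P but not by Q.
No shorter string lies in the difference, and c is the lexicographically first length-1 string in L(P) \ L(Q).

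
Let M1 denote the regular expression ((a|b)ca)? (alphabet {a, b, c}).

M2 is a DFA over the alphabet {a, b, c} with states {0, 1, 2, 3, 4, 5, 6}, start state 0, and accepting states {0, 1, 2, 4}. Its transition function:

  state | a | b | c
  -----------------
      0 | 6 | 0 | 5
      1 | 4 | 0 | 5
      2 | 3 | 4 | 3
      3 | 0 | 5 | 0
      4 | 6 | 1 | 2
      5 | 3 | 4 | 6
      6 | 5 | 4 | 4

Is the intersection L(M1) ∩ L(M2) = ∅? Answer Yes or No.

No

The empty string ε is accepted by both M1 and M2.
Hence L(M1) ∩ L(M2) ≠ ∅.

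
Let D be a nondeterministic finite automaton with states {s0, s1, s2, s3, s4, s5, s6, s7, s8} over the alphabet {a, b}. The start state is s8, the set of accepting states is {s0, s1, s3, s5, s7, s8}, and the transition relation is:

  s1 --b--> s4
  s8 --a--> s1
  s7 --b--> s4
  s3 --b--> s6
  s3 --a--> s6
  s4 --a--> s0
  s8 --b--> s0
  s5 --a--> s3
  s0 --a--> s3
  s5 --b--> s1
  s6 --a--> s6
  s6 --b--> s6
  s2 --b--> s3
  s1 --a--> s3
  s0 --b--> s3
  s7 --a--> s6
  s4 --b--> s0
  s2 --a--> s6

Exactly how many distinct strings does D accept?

12

The useful subgraph on states {s0, s1, s3, s4, s8} is acyclic, so L(D) is finite; the longest accepting path visits 5 useful states, giving maximum string length 4.
Counting accepting paths from s8 by length: 1 of length 0, 2 of length 1, 3 of length 2, 2 of length 3, 4 of length 4. Total 12.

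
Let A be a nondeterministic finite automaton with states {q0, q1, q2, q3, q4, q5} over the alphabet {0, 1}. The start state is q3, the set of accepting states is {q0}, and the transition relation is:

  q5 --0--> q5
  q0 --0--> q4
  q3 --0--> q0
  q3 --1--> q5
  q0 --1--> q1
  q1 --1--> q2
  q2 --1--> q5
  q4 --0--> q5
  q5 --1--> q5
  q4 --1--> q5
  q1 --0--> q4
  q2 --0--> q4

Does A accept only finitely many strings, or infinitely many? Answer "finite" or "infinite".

The useful states (reachable from q3 and able to reach an accepting state) are {q0, q3}.
Restricted to these states the transition graph has no cycle, so every accepting path has bounded length and L is finite.

finite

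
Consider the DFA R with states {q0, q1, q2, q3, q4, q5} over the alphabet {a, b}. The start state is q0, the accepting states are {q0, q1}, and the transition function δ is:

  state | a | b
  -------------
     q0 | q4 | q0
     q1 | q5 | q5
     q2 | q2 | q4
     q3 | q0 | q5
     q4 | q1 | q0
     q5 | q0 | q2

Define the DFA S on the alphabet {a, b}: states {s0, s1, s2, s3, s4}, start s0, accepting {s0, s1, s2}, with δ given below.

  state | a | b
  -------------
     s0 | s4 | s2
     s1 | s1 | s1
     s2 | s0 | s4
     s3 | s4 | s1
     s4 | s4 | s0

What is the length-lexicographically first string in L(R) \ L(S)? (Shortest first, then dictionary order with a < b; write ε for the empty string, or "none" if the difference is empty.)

The string aa is accepted by R but not by S.
No shorter string lies in the difference, and aa is the lexicographically first length-2 string in L(R) \ L(S).

aa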